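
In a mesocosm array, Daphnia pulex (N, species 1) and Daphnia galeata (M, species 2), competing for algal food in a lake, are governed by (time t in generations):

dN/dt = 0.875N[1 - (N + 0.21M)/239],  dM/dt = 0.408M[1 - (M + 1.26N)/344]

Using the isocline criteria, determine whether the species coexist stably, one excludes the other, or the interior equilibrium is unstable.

Compare the nullcline intercepts: K1/α12 = 239/0.21 = 1140 > K2 = 344; K2/α21 = 344/1.26 = 273 > K1 = 239.
Since both inequalities hold, each species can invade when rare, so the interior equilibrium is stable.

stable coexistence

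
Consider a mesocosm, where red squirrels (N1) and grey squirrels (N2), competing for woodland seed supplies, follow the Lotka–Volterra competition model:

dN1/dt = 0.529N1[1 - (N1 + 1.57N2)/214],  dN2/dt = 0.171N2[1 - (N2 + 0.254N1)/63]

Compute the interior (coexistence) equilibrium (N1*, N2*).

Setting both brackets to zero gives the nullclines N1 + 1.57N2 = 214 and 0.254N1 + N2 = 63.
Substituting N2 = 63 - 0.254N1 into the first: N1(1 - 1.57·0.254) = 214 - 1.57·63.
So N1* = 115/0.601 = 191, and then N2* = 63 - 0.254·191 = 14.4.

N1* ≈ 191, N2* ≈ 14.4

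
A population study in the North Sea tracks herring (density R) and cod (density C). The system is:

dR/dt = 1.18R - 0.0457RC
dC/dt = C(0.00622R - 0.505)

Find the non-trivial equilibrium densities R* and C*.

R* ≈ 81.2, C* ≈ 25.8

Set dC/dt = 0 with C > 0: 0.00622R - 0.505 = 0, so R* = 0.505/0.00622 = 81.2.
Set dR/dt = 0 with R > 0: 1.18 - 0.0457C = 0, so C* = 1.18/0.0457 = 25.8.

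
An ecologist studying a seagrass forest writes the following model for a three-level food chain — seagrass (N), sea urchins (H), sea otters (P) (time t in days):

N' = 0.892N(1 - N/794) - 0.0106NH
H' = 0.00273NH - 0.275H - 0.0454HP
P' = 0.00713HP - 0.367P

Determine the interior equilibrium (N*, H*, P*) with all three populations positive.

N* ≈ 308, H* ≈ 51.5, P* ≈ 12.5

From dP/dt = 0: 0.00713H* = 0.367, so H* = 51.5.
From dN/dt = 0: 0.892(1 - N*/794) = 0.0106·51.5, giving N* = 794·(1 - 0.612) = 308.
From dH/dt = 0: 0.00273·308 - 0.275 = 0.0454P*, so P* = 0.567/0.0454 = 12.5.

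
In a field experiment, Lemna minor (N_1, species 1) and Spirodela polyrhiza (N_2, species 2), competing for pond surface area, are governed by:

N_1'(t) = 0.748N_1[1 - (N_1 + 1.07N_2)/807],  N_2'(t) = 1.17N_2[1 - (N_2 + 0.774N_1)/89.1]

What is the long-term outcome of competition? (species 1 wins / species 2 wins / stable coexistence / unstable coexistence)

species 1 excludes species 2

Compare the nullcline intercepts: K1/α12 = 807/1.07 = 754 > K2 = 89.1; K2/α21 = 89.1/0.774 = 115 < K1 = 807.
Since the inequalities point opposite ways, species 1 can invade but species 2 cannot.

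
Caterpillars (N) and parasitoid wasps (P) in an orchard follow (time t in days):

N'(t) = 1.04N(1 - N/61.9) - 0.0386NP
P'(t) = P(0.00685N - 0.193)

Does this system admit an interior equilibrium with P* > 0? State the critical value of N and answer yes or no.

The predator equation gives dP/dt > 0 only when N > 0.193/0.00685 = 28.2.
Without the predator, N → K = 61.9. Since 61.9 > 28.2, the predator can invade and persist.

Threshold N = 28.2; K > 28.2, so yes, the predator persists.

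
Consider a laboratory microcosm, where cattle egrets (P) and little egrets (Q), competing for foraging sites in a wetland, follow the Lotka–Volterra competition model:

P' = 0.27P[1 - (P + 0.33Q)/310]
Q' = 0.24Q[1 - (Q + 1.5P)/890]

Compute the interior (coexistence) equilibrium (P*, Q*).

P* ≈ 32.3, Q* ≈ 842

Setting both brackets to zero gives the nullclines P + 0.33Q = 310 and 1.5P + Q = 890.
Substituting Q = 890 - 1.5P into the first: P(1 - 0.33·1.5) = 310 - 0.33·890.
So P* = 16.3/0.505 = 32.3, and then Q* = 890 - 1.5·32.3 = 842.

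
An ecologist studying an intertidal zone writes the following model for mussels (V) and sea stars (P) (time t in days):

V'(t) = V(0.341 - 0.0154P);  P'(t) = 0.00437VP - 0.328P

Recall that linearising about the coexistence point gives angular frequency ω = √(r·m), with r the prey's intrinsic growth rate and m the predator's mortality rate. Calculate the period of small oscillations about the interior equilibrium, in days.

T ≈ 18.8 days

Here r = 0.341 and m = 0.328, so r·m = 0.112.
ω = √0.112 = 0.334 per day, hence T = 2π/ω ≈ 18.8 days.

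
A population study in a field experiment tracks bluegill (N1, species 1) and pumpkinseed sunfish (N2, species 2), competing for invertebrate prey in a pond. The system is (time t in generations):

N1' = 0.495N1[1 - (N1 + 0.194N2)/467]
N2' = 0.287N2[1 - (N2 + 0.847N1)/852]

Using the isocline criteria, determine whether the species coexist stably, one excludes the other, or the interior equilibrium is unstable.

stable coexistence

Compare the nullcline intercepts: K1/α12 = 467/0.194 = 2410 > K2 = 852; K2/α21 = 852/0.847 = 1010 > K1 = 467.
Since both inequalities hold, each species can invade when rare, so the interior equilibrium is stable.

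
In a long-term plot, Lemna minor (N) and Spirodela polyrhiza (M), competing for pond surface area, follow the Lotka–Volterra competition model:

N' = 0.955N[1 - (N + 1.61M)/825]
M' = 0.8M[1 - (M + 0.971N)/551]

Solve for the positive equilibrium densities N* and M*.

Setting both brackets to zero gives the nullclines N + 1.61M = 825 and 0.971N + M = 551.
Substituting M = 551 - 0.971N into the first: N(1 - 1.61·0.971) = 825 - 1.61·551.
So N* = -62.1/-0.563 = 110, and then M* = 551 - 0.971·110 = 444.

N* ≈ 110, M* ≈ 444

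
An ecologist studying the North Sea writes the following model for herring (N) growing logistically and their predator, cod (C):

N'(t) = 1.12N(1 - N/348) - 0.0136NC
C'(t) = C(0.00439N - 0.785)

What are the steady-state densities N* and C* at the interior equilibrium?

N* ≈ 179, C* ≈ 40

From dC/dt = 0 with C > 0: 0.00439N* = 0.785, so N* = 179.
Substitute into dN/dt = 0: 1.12(1 - 179/348) = 0.0136C*.
The bracket is 0.486, giving C* = 0.545/0.0136 = 40.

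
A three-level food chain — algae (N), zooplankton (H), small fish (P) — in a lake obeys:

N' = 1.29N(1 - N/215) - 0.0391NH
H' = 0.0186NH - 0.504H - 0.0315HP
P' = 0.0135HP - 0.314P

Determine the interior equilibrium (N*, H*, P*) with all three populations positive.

From dP/dt = 0: 0.0135H* = 0.314, so H* = 23.3.
From dN/dt = 0: 1.29(1 - N*/215) = 0.0391·23.3, giving N* = 215·(1 - 0.705) = 63.4.
From dH/dt = 0: 0.0186·63.4 - 0.504 = 0.0315P*, so P* = 0.676/0.0315 = 21.5.

N* ≈ 63.4, H* ≈ 23.3, P* ≈ 21.5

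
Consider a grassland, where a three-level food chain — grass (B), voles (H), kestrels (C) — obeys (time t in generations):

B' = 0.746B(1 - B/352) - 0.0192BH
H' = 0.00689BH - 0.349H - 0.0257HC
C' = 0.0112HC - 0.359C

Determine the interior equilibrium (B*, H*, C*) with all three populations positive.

B* ≈ 61.6, H* ≈ 32.1, C* ≈ 2.94

From dC/dt = 0: 0.0112H* = 0.359, so H* = 32.1.
From dB/dt = 0: 0.746(1 - B*/352) = 0.0192·32.1, giving B* = 352·(1 - 0.825) = 61.6.
From dH/dt = 0: 0.00689·61.6 - 0.349 = 0.0257C*, so C* = 0.0755/0.0257 = 2.94.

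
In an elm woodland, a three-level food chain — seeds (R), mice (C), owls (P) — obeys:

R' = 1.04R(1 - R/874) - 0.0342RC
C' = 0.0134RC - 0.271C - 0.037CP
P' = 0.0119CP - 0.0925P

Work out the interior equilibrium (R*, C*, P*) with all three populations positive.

R* ≈ 651, C* ≈ 7.77, P* ≈ 228

From dP/dt = 0: 0.0119C* = 0.0925, so C* = 7.77.
From dR/dt = 0: 1.04(1 - R*/874) = 0.0342·7.77, giving R* = 874·(1 - 0.256) = 651.
From dC/dt = 0: 0.0134·651 - 0.271 = 0.037P*, so P* = 8.45/0.037 = 228.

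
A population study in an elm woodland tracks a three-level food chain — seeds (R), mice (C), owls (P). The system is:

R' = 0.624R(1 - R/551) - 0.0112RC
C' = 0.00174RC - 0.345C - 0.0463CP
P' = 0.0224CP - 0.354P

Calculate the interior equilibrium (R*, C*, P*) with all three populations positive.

R* ≈ 395, C* ≈ 15.8, P* ≈ 7.38

From dP/dt = 0: 0.0224C* = 0.354, so C* = 15.8.
From dR/dt = 0: 0.624(1 - R*/551) = 0.0112·15.8, giving R* = 551·(1 - 0.284) = 395.
From dC/dt = 0: 0.00174·395 - 0.345 = 0.0463P*, so P* = 0.342/0.0463 = 7.38.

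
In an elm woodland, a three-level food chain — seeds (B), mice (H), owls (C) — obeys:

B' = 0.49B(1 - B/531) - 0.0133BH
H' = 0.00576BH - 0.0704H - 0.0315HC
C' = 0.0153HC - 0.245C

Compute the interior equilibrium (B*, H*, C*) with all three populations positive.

From dC/dt = 0: 0.0153H* = 0.245, so H* = 16.
From dB/dt = 0: 0.49(1 - B*/531) = 0.0133·16, giving B* = 531·(1 - 0.435) = 300.
From dH/dt = 0: 0.00576·300 - 0.0704 = 0.0315C*, so C* = 1.66/0.0315 = 52.7.

B* ≈ 300, H* ≈ 16, C* ≈ 52.7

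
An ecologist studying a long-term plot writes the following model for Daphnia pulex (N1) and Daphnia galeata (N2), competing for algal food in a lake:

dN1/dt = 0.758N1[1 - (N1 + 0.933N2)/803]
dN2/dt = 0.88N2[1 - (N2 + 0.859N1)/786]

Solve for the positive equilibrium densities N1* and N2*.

N1* ≈ 351, N2* ≈ 485

Setting both brackets to zero gives the nullclines N1 + 0.933N2 = 803 and 0.859N1 + N2 = 786.
Substituting N2 = 786 - 0.859N1 into the first: N1(1 - 0.933·0.859) = 803 - 0.933·786.
So N1* = 69.7/0.199 = 351, and then N2* = 786 - 0.859·351 = 485.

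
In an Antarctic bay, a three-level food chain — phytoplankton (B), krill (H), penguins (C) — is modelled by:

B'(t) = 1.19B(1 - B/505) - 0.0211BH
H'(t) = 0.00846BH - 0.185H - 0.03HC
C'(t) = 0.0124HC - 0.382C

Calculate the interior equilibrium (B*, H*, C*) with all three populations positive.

From dC/dt = 0: 0.0124H* = 0.382, so H* = 30.8.
From dB/dt = 0: 1.19(1 - B*/505) = 0.0211·30.8, giving B* = 505·(1 - 0.546) = 229.
From dH/dt = 0: 0.00846·229 - 0.185 = 0.03C*, so C* = 1.75/0.03 = 58.5.

B* ≈ 229, H* ≈ 30.8, C* ≈ 58.5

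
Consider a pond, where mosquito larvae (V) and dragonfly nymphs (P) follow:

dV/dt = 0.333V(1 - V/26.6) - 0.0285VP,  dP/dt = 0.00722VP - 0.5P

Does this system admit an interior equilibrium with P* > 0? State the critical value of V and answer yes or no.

Threshold V = 69.3; K < 69.3, so no, the predator goes extinct.

The predator equation gives dP/dt > 0 only when V > 0.5/0.00722 = 69.3.
Without the predator, V → K = 26.6. Since 26.6 < 69.3, the predator cannot invade.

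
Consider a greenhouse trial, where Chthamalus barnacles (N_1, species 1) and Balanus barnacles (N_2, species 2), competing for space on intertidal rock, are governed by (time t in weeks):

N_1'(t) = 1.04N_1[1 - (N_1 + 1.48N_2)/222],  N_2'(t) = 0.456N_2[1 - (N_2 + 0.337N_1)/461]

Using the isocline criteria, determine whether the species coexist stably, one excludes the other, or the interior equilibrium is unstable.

Compare the nullcline intercepts: K1/α12 = 222/1.48 = 150 < K2 = 461; K2/α21 = 461/0.337 = 1370 > K1 = 222.
Since the inequalities point opposite ways, species 2 can invade but species 1 cannot.

species 2 excludes species 1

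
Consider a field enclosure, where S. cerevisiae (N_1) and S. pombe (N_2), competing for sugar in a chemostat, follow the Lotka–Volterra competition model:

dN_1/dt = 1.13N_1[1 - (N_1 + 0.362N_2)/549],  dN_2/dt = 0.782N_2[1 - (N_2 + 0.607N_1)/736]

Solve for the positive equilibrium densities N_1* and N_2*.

N_1* ≈ 362, N_2* ≈ 516

Setting both brackets to zero gives the nullclines N_1 + 0.362N_2 = 549 and 0.607N_1 + N_2 = 736.
Substituting N_2 = 736 - 0.607N_1 into the first: N_1(1 - 0.362·0.607) = 549 - 0.362·736.
So N_1* = 283/0.78 = 362, and then N_2* = 736 - 0.607·362 = 516.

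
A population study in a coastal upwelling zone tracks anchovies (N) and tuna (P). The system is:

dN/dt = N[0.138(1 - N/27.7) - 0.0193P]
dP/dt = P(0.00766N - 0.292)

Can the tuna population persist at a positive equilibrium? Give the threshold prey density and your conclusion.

The predator equation gives dP/dt > 0 only when N > 0.292/0.00766 = 38.1.
Without the predator, N → K = 27.7. Since 27.7 < 38.1, the predator cannot invade.

Threshold N = 38.1; K < 38.1, so no, the predator goes extinct.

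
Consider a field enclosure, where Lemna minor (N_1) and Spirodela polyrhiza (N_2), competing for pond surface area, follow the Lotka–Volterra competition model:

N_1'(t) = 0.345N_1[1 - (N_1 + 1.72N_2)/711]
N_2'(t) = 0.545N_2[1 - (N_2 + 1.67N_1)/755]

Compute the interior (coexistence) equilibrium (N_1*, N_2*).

N_1* ≈ 314, N_2* ≈ 231

Setting both brackets to zero gives the nullclines N_1 + 1.72N_2 = 711 and 1.67N_1 + N_2 = 755.
Substituting N_2 = 755 - 1.67N_1 into the first: N_1(1 - 1.72·1.67) = 711 - 1.72·755.
So N_1* = -588/-1.87 = 314, and then N_2* = 755 - 1.67·314 = 231.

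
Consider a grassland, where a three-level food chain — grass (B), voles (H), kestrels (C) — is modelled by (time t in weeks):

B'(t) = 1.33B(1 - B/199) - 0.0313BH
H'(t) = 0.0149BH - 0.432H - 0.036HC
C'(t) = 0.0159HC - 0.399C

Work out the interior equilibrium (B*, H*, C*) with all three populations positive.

From dC/dt = 0: 0.0159H* = 0.399, so H* = 25.1.
From dB/dt = 0: 1.33(1 - B*/199) = 0.0313·25.1, giving B* = 199·(1 - 0.591) = 81.5.
From dH/dt = 0: 0.0149·81.5 - 0.432 = 0.036C*, so C* = 0.782/0.036 = 21.7.

B* ≈ 81.5, H* ≈ 25.1, C* ≈ 21.7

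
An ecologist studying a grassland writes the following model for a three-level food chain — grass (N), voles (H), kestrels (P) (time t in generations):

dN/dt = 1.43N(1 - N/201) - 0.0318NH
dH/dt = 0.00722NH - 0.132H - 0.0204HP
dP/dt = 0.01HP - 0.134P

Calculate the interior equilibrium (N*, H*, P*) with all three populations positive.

From dP/dt = 0: 0.01H* = 0.134, so H* = 13.4.
From dN/dt = 0: 1.43(1 - N*/201) = 0.0318·13.4, giving N* = 201·(1 - 0.298) = 141.
From dH/dt = 0: 0.00722·141 - 0.132 = 0.0204P*, so P* = 0.887/0.0204 = 43.5.

N* ≈ 141, H* ≈ 13.4, P* ≈ 43.5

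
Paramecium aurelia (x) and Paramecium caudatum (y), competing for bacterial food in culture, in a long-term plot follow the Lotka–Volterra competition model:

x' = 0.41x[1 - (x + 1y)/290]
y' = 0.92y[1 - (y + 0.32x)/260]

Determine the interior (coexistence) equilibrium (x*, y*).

Setting both brackets to zero gives the nullclines x + 1y = 290 and 0.32x + y = 260.
Substituting y = 260 - 0.32x into the first: x(1 - 1·0.32) = 290 - 1·260.
So x* = 30/0.68 = 44.1, and then y* = 260 - 0.32·44.1 = 246.

x* ≈ 44.1, y* ≈ 246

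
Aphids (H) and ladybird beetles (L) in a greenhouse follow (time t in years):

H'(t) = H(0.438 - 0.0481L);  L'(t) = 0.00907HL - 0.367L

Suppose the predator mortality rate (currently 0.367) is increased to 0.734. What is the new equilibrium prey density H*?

At the interior fixed point, setting dL/dt = 0 with L > 0 fixes H* = (predator death rate)/(HL coefficient) — independent of the other coefficients.
With the change, H* = 0.734/0.00907 = 80.9; it rises from 40.5.

H* ≈ 80.9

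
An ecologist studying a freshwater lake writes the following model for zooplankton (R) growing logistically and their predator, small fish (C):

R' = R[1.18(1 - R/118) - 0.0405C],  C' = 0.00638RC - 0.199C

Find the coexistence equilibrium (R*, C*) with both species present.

R* ≈ 31.2, C* ≈ 21.4

From dC/dt = 0 with C > 0: 0.00638R* = 0.199, so R* = 31.2.
Substitute into dR/dt = 0: 1.18(1 - 31.2/118) = 0.0405C*.
The bracket is 0.736, giving C* = 0.868/0.0405 = 21.4.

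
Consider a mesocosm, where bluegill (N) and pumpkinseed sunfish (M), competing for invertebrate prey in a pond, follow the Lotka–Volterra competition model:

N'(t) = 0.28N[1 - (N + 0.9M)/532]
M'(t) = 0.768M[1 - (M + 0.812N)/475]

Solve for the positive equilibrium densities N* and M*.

N* ≈ 388, M* ≈ 160

Setting both brackets to zero gives the nullclines N + 0.9M = 532 and 0.812N + M = 475.
Substituting M = 475 - 0.812N into the first: N(1 - 0.9·0.812) = 532 - 0.9·475.
So N* = 104/0.269 = 388, and then M* = 475 - 0.812·388 = 160.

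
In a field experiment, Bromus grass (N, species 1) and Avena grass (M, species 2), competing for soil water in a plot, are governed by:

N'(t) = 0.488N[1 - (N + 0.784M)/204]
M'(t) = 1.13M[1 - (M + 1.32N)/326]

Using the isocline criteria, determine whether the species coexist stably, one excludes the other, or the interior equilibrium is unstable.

Compare the nullcline intercepts: K1/α12 = 204/0.784 = 260 < K2 = 326; K2/α21 = 326/1.32 = 247 > K1 = 204.
Since the inequalities point opposite ways, species 2 can invade but species 1 cannot.

species 2 excludes species 1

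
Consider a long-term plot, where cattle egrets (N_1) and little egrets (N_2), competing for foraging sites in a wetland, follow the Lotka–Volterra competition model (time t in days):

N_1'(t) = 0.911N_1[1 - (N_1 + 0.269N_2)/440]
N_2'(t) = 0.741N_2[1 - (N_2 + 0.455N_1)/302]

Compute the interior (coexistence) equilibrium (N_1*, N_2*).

Setting both brackets to zero gives the nullclines N_1 + 0.269N_2 = 440 and 0.455N_1 + N_2 = 302.
Substituting N_2 = 302 - 0.455N_1 into the first: N_1(1 - 0.269·0.455) = 440 - 0.269·302.
So N_1* = 359/0.878 = 409, and then N_2* = 302 - 0.455·409 = 116.

N_1* ≈ 409, N_2* ≈ 116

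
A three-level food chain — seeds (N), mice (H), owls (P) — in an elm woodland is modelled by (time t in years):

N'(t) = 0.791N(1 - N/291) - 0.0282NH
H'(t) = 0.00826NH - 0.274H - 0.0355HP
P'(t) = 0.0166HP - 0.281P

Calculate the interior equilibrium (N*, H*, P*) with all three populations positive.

N* ≈ 115, H* ≈ 16.9, P* ≈ 19.1

From dP/dt = 0: 0.0166H* = 0.281, so H* = 16.9.
From dN/dt = 0: 0.791(1 - N*/291) = 0.0282·16.9, giving N* = 291·(1 - 0.603) = 115.
From dH/dt = 0: 0.00826·115 - 0.274 = 0.0355P*, so P* = 0.679/0.0355 = 19.1.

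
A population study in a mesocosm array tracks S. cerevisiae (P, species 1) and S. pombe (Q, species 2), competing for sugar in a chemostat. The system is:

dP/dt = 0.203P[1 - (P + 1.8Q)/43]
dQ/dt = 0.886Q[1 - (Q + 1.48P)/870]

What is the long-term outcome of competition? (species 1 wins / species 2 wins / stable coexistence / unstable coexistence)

species 2 excludes species 1

Compare the nullcline intercepts: K1/α12 = 43/1.8 = 23.9 < K2 = 870; K2/α21 = 870/1.48 = 588 > K1 = 43.
Since the inequalities point opposite ways, species 2 can invade but species 1 cannot.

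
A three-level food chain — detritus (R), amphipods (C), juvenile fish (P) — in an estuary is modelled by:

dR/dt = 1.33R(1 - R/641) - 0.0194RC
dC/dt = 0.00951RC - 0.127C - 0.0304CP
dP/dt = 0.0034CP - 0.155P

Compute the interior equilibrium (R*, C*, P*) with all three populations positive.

R* ≈ 215, C* ≈ 45.6, P* ≈ 63

From dP/dt = 0: 0.0034C* = 0.155, so C* = 45.6.
From dR/dt = 0: 1.33(1 - R*/641) = 0.0194·45.6, giving R* = 641·(1 - 0.665) = 215.
From dC/dt = 0: 0.00951·215 - 0.127 = 0.0304P*, so P* = 1.92/0.0304 = 63.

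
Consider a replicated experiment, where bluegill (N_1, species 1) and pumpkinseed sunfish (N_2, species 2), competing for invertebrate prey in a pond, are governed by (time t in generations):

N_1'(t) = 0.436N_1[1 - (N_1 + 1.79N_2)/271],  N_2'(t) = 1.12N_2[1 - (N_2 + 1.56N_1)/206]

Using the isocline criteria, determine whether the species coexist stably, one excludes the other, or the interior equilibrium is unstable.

Compare the nullcline intercepts: K1/α12 = 271/1.79 = 151 < K2 = 206; K2/α21 = 206/1.56 = 132 < K1 = 271.
Since both are reversed, neither can invade when rare; the interior point is a saddle.

unstable coexistence (outcome depends on initial conditions)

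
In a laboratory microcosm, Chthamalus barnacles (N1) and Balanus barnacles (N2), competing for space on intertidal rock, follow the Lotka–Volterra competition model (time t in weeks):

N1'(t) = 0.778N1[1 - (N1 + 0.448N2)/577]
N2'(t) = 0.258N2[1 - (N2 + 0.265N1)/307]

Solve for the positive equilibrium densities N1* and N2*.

Setting both brackets to zero gives the nullclines N1 + 0.448N2 = 577 and 0.265N1 + N2 = 307.
Substituting N2 = 307 - 0.265N1 into the first: N1(1 - 0.448·0.265) = 577 - 0.448·307.
So N1* = 439/0.881 = 499, and then N2* = 307 - 0.265·499 = 175.

N1* ≈ 499, N2* ≈ 175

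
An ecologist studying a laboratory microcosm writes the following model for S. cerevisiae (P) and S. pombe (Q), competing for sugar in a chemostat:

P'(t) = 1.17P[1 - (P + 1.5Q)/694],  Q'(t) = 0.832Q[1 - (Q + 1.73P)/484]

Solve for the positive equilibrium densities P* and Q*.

Setting both brackets to zero gives the nullclines P + 1.5Q = 694 and 1.73P + Q = 484.
Substituting Q = 484 - 1.73P into the first: P(1 - 1.5·1.73) = 694 - 1.5·484.
So P* = -32/-1.59 = 20.1, and then Q* = 484 - 1.73·20.1 = 449.

P* ≈ 20.1, Q* ≈ 449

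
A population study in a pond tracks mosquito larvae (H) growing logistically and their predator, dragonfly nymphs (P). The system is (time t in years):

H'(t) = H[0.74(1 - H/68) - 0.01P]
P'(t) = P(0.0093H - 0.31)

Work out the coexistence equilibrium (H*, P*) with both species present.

H* ≈ 33.3, P* ≈ 37.7

From dP/dt = 0 with P > 0: 0.0093H* = 0.31, so H* = 33.3.
Substitute into dH/dt = 0: 0.74(1 - 33.3/68) = 0.01P*.
The bracket is 0.51, giving P* = 0.377/0.01 = 37.7.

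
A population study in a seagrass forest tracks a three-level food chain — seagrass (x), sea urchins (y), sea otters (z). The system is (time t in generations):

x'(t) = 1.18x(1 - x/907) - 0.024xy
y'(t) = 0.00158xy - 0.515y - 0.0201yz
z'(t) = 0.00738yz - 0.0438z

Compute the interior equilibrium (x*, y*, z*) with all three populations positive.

From dz/dt = 0: 0.00738y* = 0.0438, so y* = 5.93.
From dx/dt = 0: 1.18(1 - x*/907) = 0.024·5.93, giving x* = 907·(1 - 0.121) = 798.
From dy/dt = 0: 0.00158·798 - 0.515 = 0.0201z*, so z* = 0.745/0.0201 = 37.1.

x* ≈ 798, y* ≈ 5.93, z* ≈ 37.1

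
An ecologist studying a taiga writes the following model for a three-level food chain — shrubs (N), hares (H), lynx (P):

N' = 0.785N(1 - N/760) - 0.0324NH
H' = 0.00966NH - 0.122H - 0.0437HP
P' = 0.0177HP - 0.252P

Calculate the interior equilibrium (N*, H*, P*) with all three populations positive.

From dP/dt = 0: 0.0177H* = 0.252, so H* = 14.2.
From dN/dt = 0: 0.785(1 - N*/760) = 0.0324·14.2, giving N* = 760·(1 - 0.588) = 313.
From dH/dt = 0: 0.00966·313 - 0.122 = 0.0437P*, so P* = 2.91/0.0437 = 66.5.

N* ≈ 313, H* ≈ 14.2, P* ≈ 66.5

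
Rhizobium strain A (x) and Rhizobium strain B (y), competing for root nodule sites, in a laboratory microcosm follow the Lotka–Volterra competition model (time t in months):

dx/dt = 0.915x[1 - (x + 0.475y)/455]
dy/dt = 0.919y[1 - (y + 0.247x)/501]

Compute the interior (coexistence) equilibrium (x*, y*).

x* ≈ 246, y* ≈ 440

Setting both brackets to zero gives the nullclines x + 0.475y = 455 and 0.247x + y = 501.
Substituting y = 501 - 0.247x into the first: x(1 - 0.475·0.247) = 455 - 0.475·501.
So x* = 217/0.883 = 246, and then y* = 501 - 0.247·246 = 440.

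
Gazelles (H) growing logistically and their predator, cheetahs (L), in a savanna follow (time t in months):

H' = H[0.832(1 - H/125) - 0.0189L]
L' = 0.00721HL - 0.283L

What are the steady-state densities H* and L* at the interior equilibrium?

H* ≈ 39.3, L* ≈ 30.2

From dL/dt = 0 with L > 0: 0.00721H* = 0.283, so H* = 39.3.
Substitute into dH/dt = 0: 0.832(1 - 39.3/125) = 0.0189L*.
The bracket is 0.686, giving L* = 0.571/0.0189 = 30.2.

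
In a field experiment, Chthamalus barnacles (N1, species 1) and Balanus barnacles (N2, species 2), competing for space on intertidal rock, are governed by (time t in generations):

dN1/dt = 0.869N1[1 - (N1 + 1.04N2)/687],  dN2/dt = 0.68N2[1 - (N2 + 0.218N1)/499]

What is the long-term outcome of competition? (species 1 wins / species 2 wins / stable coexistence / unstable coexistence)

stable coexistence

Compare the nullcline intercepts: K1/α12 = 687/1.04 = 661 > K2 = 499; K2/α21 = 499/0.218 = 2290 > K1 = 687.
Since both inequalities hold, each species can invade when rare, so the interior equilibrium is stable.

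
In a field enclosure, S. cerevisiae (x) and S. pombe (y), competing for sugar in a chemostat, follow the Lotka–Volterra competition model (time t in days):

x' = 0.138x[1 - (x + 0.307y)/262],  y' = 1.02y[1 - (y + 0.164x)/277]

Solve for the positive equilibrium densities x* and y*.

x* ≈ 186, y* ≈ 246

Setting both brackets to zero gives the nullclines x + 0.307y = 262 and 0.164x + y = 277.
Substituting y = 277 - 0.164x into the first: x(1 - 0.307·0.164) = 262 - 0.307·277.
So x* = 177/0.95 = 186, and then y* = 277 - 0.164·186 = 246.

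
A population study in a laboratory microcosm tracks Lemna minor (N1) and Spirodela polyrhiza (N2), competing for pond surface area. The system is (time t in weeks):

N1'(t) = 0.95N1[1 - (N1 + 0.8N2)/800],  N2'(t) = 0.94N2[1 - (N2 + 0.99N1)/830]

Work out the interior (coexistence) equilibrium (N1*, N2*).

N1* ≈ 654, N2* ≈ 183

Setting both brackets to zero gives the nullclines N1 + 0.8N2 = 800 and 0.99N1 + N2 = 830.
Substituting N2 = 830 - 0.99N1 into the first: N1(1 - 0.8·0.99) = 800 - 0.8·830.
So N1* = 136/0.208 = 654, and then N2* = 830 - 0.99·654 = 183.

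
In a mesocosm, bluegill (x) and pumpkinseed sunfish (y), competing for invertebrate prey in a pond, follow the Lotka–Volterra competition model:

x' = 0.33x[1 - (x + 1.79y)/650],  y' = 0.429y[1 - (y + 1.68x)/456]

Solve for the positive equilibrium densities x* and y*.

Setting both brackets to zero gives the nullclines x + 1.79y = 650 and 1.68x + y = 456.
Substituting y = 456 - 1.68x into the first: x(1 - 1.79·1.68) = 650 - 1.79·456.
So x* = -166/-2.01 = 82.8, and then y* = 456 - 1.68·82.8 = 317.

x* ≈ 82.8, y* ≈ 317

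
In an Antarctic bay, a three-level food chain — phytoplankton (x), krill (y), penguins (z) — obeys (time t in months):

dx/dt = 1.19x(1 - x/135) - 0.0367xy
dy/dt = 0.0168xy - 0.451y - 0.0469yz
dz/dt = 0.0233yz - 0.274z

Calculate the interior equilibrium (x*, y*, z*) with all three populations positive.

x* ≈ 86, y* ≈ 11.8, z* ≈ 21.2

From dz/dt = 0: 0.0233y* = 0.274, so y* = 11.8.
From dx/dt = 0: 1.19(1 - x*/135) = 0.0367·11.8, giving x* = 135·(1 - 0.363) = 86.
From dy/dt = 0: 0.0168·86 - 0.451 = 0.0469z*, so z* = 0.994/0.0469 = 21.2.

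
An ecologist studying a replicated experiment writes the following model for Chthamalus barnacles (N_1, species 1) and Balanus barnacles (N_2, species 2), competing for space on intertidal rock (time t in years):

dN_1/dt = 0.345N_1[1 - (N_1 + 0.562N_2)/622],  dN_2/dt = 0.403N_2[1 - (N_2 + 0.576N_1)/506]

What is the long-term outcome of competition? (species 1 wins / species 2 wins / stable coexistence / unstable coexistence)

stable coexistence

Compare the nullcline intercepts: K1/α12 = 622/0.562 = 1110 > K2 = 506; K2/α21 = 506/0.576 = 878 > K1 = 622.
Since both inequalities hold, each species can invade when rare, so the interior equilibrium is stable.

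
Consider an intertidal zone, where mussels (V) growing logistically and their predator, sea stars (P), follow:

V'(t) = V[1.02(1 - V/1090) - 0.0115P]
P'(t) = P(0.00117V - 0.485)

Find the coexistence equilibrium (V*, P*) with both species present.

V* ≈ 415, P* ≈ 55

From dP/dt = 0 with P > 0: 0.00117V* = 0.485, so V* = 415.
Substitute into dV/dt = 0: 1.02(1 - 415/1090) = 0.0115P*.
The bracket is 0.62, giving P* = 0.632/0.0115 = 55.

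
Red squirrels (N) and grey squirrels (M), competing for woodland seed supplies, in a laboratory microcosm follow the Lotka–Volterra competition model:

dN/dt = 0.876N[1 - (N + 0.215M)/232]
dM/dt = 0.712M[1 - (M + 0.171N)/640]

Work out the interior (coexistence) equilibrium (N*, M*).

Setting both brackets to zero gives the nullclines N + 0.215M = 232 and 0.171N + M = 640.
Substituting M = 640 - 0.171N into the first: N(1 - 0.215·0.171) = 232 - 0.215·640.
So N* = 94.4/0.963 = 98, and then M* = 640 - 0.171·98 = 623.

N* ≈ 98, M* ≈ 623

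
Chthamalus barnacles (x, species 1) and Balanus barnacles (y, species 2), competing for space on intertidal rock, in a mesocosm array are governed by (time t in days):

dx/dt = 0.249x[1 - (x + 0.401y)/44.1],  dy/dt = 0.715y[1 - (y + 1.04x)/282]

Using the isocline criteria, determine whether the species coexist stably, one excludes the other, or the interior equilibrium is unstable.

Compare the nullcline intercepts: K1/α12 = 44.1/0.401 = 110 < K2 = 282; K2/α21 = 282/1.04 = 271 > K1 = 44.1.
Since the inequalities point opposite ways, species 2 can invade but species 1 cannot.

species 2 excludes species 1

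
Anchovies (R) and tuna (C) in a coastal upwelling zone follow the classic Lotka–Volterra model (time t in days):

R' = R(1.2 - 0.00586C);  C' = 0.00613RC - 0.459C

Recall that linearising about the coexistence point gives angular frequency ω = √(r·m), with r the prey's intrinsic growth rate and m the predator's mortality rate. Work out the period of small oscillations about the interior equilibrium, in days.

T ≈ 8.47 days

Here r = 1.2 and m = 0.459, so r·m = 0.551.
ω = √0.551 = 0.742 per day, hence T = 2π/ω ≈ 8.47 days.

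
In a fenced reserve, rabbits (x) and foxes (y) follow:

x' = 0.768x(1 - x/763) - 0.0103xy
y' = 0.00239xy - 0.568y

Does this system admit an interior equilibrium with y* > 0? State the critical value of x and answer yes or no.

Threshold x = 238; K > 238, so yes, the predator persists.

The predator equation gives dy/dt > 0 only when x > 0.568/0.00239 = 238.
Without the predator, x → K = 763. Since 763 > 238, the predator can invade and persist.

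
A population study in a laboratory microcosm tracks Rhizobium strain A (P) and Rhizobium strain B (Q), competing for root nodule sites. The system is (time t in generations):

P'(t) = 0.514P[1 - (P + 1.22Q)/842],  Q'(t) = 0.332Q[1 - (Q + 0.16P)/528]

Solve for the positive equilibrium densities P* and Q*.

Setting both brackets to zero gives the nullclines P + 1.22Q = 842 and 0.16P + Q = 528.
Substituting Q = 528 - 0.16P into the first: P(1 - 1.22·0.16) = 842 - 1.22·528.
So P* = 198/0.805 = 246, and then Q* = 528 - 0.16·246 = 489.

P* ≈ 246, Q* ≈ 489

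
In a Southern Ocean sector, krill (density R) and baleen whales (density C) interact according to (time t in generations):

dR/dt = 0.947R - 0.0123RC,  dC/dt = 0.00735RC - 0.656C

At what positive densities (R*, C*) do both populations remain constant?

R* ≈ 89.3, C* ≈ 77

Set dC/dt = 0 with C > 0: 0.00735R - 0.656 = 0, so R* = 0.656/0.00735 = 89.3.
Set dR/dt = 0 with R > 0: 0.947 - 0.0123C = 0, so C* = 0.947/0.0123 = 77.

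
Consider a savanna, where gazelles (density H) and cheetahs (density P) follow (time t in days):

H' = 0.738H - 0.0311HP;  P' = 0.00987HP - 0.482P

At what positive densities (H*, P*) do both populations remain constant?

H* ≈ 48.8, P* ≈ 23.7

Set dP/dt = 0 with P > 0: 0.00987H - 0.482 = 0, so H* = 0.482/0.00987 = 48.8.
Set dH/dt = 0 with H > 0: 0.738 - 0.0311P = 0, so P* = 0.738/0.0311 = 23.7.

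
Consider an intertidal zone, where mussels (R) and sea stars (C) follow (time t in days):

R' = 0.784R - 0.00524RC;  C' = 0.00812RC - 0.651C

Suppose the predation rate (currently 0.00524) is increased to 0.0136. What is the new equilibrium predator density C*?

C* ≈ 57.6

At the interior fixed point, setting dR/dt = 0 with R > 0 fixes C* = (prey growth rate)/(RC coefficient) — independent of the other coefficients.
With the change, C* = 0.784/0.0136 = 57.6; it falls from 150.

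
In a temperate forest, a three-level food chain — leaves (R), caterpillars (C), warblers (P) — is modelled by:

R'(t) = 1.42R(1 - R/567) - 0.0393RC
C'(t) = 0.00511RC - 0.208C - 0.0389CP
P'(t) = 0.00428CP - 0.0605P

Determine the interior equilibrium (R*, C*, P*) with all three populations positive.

From dP/dt = 0: 0.00428C* = 0.0605, so C* = 14.1.
From dR/dt = 0: 1.42(1 - R*/567) = 0.0393·14.1, giving R* = 567·(1 - 0.391) = 345.
From dC/dt = 0: 0.00511·345 - 0.208 = 0.0389P*, so P* = 1.56/0.0389 = 40.

R* ≈ 345, C* ≈ 14.1, P* ≈ 40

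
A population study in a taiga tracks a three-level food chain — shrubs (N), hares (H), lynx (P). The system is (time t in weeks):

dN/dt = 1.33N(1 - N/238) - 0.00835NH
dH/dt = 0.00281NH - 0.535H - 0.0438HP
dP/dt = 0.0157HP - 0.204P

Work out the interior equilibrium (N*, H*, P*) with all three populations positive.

N* ≈ 219, H* ≈ 13, P* ≈ 1.81

From dP/dt = 0: 0.0157H* = 0.204, so H* = 13.
From dN/dt = 0: 1.33(1 - N*/238) = 0.00835·13, giving N* = 238·(1 - 0.0816) = 219.
From dH/dt = 0: 0.00281·219 - 0.535 = 0.0438P*, so P* = 0.0792/0.0438 = 1.81.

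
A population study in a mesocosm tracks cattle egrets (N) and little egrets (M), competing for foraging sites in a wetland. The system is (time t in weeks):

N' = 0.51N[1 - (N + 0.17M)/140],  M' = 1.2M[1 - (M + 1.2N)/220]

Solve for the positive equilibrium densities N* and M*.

Setting both brackets to zero gives the nullclines N + 0.17M = 140 and 1.2N + M = 220.
Substituting M = 220 - 1.2N into the first: N(1 - 0.17·1.2) = 140 - 0.17·220.
So N* = 103/0.796 = 129, and then M* = 220 - 1.2·129 = 65.3.

N* ≈ 129, M* ≈ 65.3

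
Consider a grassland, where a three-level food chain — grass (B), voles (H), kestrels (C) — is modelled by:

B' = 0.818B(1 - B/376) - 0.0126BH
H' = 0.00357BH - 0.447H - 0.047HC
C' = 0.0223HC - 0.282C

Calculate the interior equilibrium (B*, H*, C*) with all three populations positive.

B* ≈ 303, H* ≈ 12.6, C* ≈ 13.5

From dC/dt = 0: 0.0223H* = 0.282, so H* = 12.6.
From dB/dt = 0: 0.818(1 - B*/376) = 0.0126·12.6, giving B* = 376·(1 - 0.195) = 303.
From dH/dt = 0: 0.00357·303 - 0.447 = 0.047C*, so C* = 0.634/0.047 = 13.5.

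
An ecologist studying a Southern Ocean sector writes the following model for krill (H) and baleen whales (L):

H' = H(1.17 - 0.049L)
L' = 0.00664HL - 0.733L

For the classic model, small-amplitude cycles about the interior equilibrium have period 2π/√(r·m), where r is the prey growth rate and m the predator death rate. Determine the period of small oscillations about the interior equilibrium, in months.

Here r = 1.17 and m = 0.733, so r·m = 0.858.
ω = √0.858 = 0.926 per month, hence T = 2π/ω ≈ 6.78 months.

T ≈ 6.78 months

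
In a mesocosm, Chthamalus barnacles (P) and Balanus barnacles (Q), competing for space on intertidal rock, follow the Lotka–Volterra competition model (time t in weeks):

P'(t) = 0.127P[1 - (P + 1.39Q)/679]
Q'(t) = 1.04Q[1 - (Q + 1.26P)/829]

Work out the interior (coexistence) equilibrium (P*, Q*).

Setting both brackets to zero gives the nullclines P + 1.39Q = 679 and 1.26P + Q = 829.
Substituting Q = 829 - 1.26P into the first: P(1 - 1.39·1.26) = 679 - 1.39·829.
So P* = -473/-0.751 = 630, and then Q* = 829 - 1.26·630 = 35.3.

P* ≈ 630, Q* ≈ 35.3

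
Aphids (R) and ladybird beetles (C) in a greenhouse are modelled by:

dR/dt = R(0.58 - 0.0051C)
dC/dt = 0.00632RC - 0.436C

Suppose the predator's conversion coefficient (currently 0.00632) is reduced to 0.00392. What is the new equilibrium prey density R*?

At the interior fixed point, setting dC/dt = 0 with C > 0 fixes R* = (predator death rate)/(RC coefficient) — independent of the other coefficients.
With the change, R* = 0.436/0.00392 = 111; it rises from 69.

R* ≈ 111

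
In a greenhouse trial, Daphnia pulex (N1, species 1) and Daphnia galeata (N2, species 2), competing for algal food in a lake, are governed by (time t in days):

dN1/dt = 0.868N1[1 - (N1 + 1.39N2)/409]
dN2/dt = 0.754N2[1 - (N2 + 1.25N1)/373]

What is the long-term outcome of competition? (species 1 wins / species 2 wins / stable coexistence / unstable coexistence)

Compare the nullcline intercepts: K1/α12 = 409/1.39 = 294 < K2 = 373; K2/α21 = 373/1.25 = 298 < K1 = 409.
Since both are reversed, neither can invade when rare; the interior point is a saddle.

unstable coexistence (outcome depends on initial conditions)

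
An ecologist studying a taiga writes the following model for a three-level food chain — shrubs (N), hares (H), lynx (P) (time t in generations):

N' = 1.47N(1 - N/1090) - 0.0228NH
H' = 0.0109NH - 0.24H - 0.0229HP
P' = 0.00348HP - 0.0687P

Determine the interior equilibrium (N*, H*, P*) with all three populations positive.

N* ≈ 756, H* ≈ 19.7, P* ≈ 349

From dP/dt = 0: 0.00348H* = 0.0687, so H* = 19.7.
From dN/dt = 0: 1.47(1 - N*/1090) = 0.0228·19.7, giving N* = 1090·(1 - 0.306) = 756.
From dH/dt = 0: 0.0109·756 - 0.24 = 0.0229P*, so P* = 8/0.0229 = 349.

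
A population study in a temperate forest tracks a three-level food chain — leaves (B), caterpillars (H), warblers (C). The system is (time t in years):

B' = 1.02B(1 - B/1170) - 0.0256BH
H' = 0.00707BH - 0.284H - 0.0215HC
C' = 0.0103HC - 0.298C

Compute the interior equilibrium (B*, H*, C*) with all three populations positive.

From dC/dt = 0: 0.0103H* = 0.298, so H* = 28.9.
From dB/dt = 0: 1.02(1 - B*/1170) = 0.0256·28.9, giving B* = 1170·(1 - 0.726) = 320.
From dH/dt = 0: 0.00707·320 - 0.284 = 0.0215C*, so C* = 1.98/0.0215 = 92.2.

B* ≈ 320, H* ≈ 28.9, C* ≈ 92.2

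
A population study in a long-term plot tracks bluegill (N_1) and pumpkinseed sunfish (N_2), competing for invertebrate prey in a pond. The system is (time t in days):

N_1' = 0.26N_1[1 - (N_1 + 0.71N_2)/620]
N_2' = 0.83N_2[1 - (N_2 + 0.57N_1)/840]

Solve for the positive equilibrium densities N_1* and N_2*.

N_1* ≈ 39.6, N_2* ≈ 817

Setting both brackets to zero gives the nullclines N_1 + 0.71N_2 = 620 and 0.57N_1 + N_2 = 840.
Substituting N_2 = 840 - 0.57N_1 into the first: N_1(1 - 0.71·0.57) = 620 - 0.71·840.
So N_1* = 23.6/0.595 = 39.6, and then N_2* = 840 - 0.57·39.6 = 817.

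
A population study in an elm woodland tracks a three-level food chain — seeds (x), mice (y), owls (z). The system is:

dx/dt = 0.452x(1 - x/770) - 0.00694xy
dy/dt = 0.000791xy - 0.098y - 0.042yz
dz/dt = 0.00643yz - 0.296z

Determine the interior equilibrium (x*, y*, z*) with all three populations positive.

From dz/dt = 0: 0.00643y* = 0.296, so y* = 46.
From dx/dt = 0: 0.452(1 - x*/770) = 0.00694·46, giving x* = 770·(1 - 0.707) = 226.
From dy/dt = 0: 0.000791·226 - 0.098 = 0.042z*, so z* = 0.0806/0.042 = 1.92.

x* ≈ 226, y* ≈ 46, z* ≈ 1.92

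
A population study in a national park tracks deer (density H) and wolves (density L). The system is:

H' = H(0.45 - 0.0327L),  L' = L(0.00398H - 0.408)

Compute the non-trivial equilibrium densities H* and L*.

Set dL/dt = 0 with L > 0: 0.00398H - 0.408 = 0, so H* = 0.408/0.00398 = 103.
Set dH/dt = 0 with H > 0: 0.45 - 0.0327L = 0, so L* = 0.45/0.0327 = 13.8.

H* ≈ 103, L* ≈ 13.8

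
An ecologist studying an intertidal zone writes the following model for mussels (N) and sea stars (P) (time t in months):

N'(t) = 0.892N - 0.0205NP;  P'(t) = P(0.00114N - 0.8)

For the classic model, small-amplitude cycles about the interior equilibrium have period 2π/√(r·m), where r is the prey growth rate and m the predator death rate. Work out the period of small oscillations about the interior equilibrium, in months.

Here r = 0.892 and m = 0.8, so r·m = 0.714.
ω = √0.714 = 0.845 per month, hence T = 2π/ω ≈ 7.44 months.

T ≈ 7.44 months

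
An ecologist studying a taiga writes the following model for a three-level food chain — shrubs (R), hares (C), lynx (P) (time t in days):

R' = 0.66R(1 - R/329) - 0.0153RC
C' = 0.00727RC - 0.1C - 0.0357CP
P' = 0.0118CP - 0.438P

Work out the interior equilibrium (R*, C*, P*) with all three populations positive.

R* ≈ 45.9, C* ≈ 37.1, P* ≈ 6.55

From dP/dt = 0: 0.0118C* = 0.438, so C* = 37.1.
From dR/dt = 0: 0.66(1 - R*/329) = 0.0153·37.1, giving R* = 329·(1 - 0.86) = 45.9.
From dC/dt = 0: 0.00727·45.9 - 0.1 = 0.0357P*, so P* = 0.234/0.0357 = 6.55.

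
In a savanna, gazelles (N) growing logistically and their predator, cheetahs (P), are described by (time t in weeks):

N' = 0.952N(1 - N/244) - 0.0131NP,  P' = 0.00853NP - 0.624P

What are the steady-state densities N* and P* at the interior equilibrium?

N* ≈ 73.2, P* ≈ 50.9

From dP/dt = 0 with P > 0: 0.00853N* = 0.624, so N* = 73.2.
Substitute into dN/dt = 0: 0.952(1 - 73.2/244) = 0.0131P*.
The bracket is 0.7, giving P* = 0.667/0.0131 = 50.9.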